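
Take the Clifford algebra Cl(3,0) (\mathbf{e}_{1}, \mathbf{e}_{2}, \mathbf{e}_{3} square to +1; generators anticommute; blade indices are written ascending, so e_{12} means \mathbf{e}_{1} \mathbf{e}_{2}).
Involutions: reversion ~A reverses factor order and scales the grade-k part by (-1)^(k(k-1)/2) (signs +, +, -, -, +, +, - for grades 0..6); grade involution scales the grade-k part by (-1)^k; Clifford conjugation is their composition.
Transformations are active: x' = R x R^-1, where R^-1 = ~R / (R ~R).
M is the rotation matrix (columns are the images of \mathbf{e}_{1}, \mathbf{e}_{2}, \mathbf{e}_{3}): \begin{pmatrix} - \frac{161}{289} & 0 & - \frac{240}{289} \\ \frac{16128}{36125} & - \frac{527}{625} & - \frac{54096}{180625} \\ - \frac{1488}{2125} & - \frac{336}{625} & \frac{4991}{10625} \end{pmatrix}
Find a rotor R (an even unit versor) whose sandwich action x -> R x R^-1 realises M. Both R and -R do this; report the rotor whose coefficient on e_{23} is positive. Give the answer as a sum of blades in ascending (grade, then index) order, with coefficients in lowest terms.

Method: write R = a + b12*e_{12} + b13*e_{13} + b23*e_{23} with a^2 + b12^2 + b13^2 + b23^2 = 1 (so R^-1 = ~R). Expanding the columns R e_j ~R gives tr M = 4a^2 - 1 and, from the antisymmetric part, M21 - M12 = -4a*b12, M13 - M31 = 4a*b13, M32 - M23 = -4a*b23.
Here tr M = -\frac{168081}{180625}, so a^2 = (1 + tr M)/4 = \frac{3136}{180625} and a = ±\frac{56}{425}. Taking a = \frac{56}{425}: M21 - M12 = \frac{16128}{36125}, M13 - M31 = -\frac{4704}{36125}, M32 - M23 = -\frac{43008}{180625}, giving b12 = -\frac{72}{85}, b13 = -\frac{21}{85}, b23 = \frac{192}{425}, i.e. R = \frac{56}{425} - \frac{72}{85} e_{12} - \frac{21}{85} e_{13} + \frac{192}{425} e_{23}.
Its e_{23} coefficient is already positive.
Answer: \frac{56}{425} - \frac{72}{85} e_{12} - \frac{21}{85} e_{13} + \frac{192}{425} e_{23}. Uniqueness: Spin(3) -> SO(3) maps R and -R to the same rotation of trace -\frac{168081}{180625}; fixing the sign of the e_{23} coefficient removes the ambiguity.


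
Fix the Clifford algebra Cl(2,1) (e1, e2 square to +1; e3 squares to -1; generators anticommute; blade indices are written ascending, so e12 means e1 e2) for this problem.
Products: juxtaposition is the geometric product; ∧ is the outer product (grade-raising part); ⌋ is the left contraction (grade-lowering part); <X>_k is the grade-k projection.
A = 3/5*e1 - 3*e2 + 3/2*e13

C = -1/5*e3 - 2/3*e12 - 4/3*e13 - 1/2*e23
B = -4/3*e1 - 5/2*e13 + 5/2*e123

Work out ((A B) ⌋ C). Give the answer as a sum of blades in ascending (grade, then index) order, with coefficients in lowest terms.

step 1: -91/20 - 15/4*e2 + 1/2*e3 - 4*e12 + 15/2*e13 + 3/2*e23 - 15/2*e123
step 2: -799/60 - 19/6*e1 - 1/4*e2 + 557/200*e3 + 91/30*e12 + 91/15*e13 + 91/40*e23
Answer: -799/60 - 19/6*e1 - 1/4*e2 + 557/200*e3 + 91/30*e12 + 91/15*e13 + 91/40*e23


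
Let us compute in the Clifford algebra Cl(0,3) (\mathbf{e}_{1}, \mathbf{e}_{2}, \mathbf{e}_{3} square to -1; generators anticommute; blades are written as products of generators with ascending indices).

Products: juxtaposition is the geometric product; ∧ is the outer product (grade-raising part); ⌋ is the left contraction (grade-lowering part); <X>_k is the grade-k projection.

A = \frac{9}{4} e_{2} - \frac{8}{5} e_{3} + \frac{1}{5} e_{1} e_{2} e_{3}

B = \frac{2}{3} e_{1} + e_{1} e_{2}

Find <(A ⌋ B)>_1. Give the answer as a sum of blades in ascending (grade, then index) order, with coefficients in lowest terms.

step 1: \frac{9}{4} e_{1}
step 2: \frac{9}{4} e_{1}
Answer: \frac{9}{4} e_{1}


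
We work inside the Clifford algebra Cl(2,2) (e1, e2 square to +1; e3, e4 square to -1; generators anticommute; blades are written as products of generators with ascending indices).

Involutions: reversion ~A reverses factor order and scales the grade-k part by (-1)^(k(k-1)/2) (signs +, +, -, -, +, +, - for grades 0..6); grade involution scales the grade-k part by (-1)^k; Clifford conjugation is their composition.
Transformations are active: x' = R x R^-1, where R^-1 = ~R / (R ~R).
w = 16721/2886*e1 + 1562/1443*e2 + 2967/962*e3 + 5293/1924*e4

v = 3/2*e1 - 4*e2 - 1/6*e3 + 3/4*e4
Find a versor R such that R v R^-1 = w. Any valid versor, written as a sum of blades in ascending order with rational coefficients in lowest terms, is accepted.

Key observation: q(v) = q(w) = 2543/144 (sandwiches preserve the norm), so R = v + w = 10525/1443*e1 - 4210/1443*e2 + 4210/1443*e3 + 1684/481*e4 works whenever it is invertible — the component of v along it is kept and (v - w)/2 reverses, sending v to w.
Answer: 10525/1443*e1 - 4210/1443*e2 + 4210/1443*e3 + 1684/481*e4


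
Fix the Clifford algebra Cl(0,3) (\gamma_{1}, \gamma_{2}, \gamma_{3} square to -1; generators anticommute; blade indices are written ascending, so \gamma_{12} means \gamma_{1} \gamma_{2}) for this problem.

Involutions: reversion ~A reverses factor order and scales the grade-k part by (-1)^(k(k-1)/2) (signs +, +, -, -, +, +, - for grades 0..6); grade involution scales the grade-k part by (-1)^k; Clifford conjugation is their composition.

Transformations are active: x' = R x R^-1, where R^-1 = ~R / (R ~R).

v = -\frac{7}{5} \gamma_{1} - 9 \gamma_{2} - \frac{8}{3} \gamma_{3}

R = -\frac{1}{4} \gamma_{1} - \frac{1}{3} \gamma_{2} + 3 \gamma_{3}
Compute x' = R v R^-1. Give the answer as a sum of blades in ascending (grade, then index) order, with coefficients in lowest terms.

~R = -\frac{1}{4} \gamma_{1} - \frac{1}{3} \gamma_{2} + 3 \gamma_{3}, and R ~R = -\frac{1321}{144}, so R^-1 = ~R / (-\frac{1321}{144}).
R v = \frac{93}{20} + \frac{107}{60} \gamma_{12} + \frac{73}{15} \gamma_{13} + \frac{251}{9} \gamma_{23}
Answer: \frac{10921}{6605} \gamma_{1} + \frac{61677}{6605} \gamma_{2} - \frac{7424}{19815} \gamma_{3}


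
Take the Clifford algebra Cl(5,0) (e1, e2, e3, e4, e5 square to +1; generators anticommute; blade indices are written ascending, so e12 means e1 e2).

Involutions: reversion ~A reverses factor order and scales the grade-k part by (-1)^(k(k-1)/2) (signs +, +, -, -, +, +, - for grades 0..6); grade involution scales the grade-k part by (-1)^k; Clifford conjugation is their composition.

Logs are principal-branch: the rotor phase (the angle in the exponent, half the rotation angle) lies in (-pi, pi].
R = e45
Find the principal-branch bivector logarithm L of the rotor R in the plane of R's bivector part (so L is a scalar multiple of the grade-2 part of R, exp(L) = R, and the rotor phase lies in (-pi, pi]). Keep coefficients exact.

The scalar part of R is 0, which fixes the principal-branch rotor phase; the unit plane is then the bivector part divided by the sine of that phase, and L is that plane scaled by the phase.
Concretely: cos(phase) = 0 gives phase = ±pi/2, and since phase/sin(phase) is even the sign is immaterial: L = (phase/sin(phase)) * <R>_2 = (pi/2) * <R>_2.
Answer: pi/2*e45


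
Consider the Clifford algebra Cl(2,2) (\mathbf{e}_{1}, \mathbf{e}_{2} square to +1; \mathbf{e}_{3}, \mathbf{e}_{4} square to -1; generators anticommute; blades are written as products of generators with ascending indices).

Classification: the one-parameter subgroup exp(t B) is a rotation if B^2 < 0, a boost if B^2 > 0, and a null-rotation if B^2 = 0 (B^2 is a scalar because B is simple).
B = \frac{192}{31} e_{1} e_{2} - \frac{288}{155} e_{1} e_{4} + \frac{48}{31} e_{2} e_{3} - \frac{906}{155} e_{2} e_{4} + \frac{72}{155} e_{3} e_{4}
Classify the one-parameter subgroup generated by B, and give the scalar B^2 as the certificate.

B^2 term by term: the squares give (\frac{192}{31})^2*(e_{1} e_{2})^2 + (-\frac{288}{155})^2*(e_{1} e_{4})^2 + (\frac{48}{31})^2*(e_{2} e_{3})^2 + (-\frac{906}{155})^2*(e_{2} e_{4})^2 + (\frac{72}{155})^2*(e_{3} e_{4})^2 = \frac{36864}{961}*(-1) + \frac{82944}{24025}*(+1) + \frac{2304}{961}*(+1) + \frac{820836}{24025}*(+1) + \frac{5184}{24025}*(-1) = \frac{36}{25} (each basis 2-blade squares to minus the product of its generators' squares); cross terms between blades sharing an index anticommute and cancel; the commuting (index-disjoint) pairs give grade-4 terms 2*c*c'*(blade product), which cancel blade by blade — e_{1} e_{2} e_{3} e_{4}: \frac{27648}{4805} - \frac{27648}{4805} = 0 — confirming B is simple. So B^2 = \frac{36}{25}.
Answer: boost, certificate B^2 = \frac{36}{25}. Note: conjugating B changes its blade decomposition but never the scalar B^2 = \frac{36}{25}, whose sign settles the classification.


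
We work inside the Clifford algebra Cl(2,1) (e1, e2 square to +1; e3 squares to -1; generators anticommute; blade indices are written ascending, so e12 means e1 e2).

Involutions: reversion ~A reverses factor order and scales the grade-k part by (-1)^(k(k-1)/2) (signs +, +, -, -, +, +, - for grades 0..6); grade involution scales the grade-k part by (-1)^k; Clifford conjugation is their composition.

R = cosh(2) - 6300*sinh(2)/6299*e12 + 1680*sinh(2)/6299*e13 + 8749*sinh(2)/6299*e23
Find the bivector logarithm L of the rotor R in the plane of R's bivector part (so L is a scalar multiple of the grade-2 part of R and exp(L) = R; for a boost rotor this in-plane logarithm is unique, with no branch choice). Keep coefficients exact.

The scalar part of R is cosh(2), which determines |rapidity| via cosh; the sign lives in the bivector part, and pairing them (bivector part over sinh of the rapidity = the plane) gives the unique in-plane L = rapidity * plane.
Concretely: cosh(rapidity) = cosh(2) gives rapidity = ±2, and since rapidity/sinh(rapidity) is even the sign is immaterial: L = (rapidity/sinh(rapidity)) * <R>_2 = (2/sinh(2)) * <R>_2.
Answer: -12600/6299*e12 + 3360/6299*e13 + 17498/6299*e23


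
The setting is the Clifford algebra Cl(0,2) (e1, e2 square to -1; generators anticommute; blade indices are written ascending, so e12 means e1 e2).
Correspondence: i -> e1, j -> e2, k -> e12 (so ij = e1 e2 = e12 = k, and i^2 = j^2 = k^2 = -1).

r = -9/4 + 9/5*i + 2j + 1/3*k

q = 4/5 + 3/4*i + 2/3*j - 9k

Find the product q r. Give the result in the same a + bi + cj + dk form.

In blades: q = 4/5 + 3/4*e1 + 2/3*e2 - 9*e12, r = -9/4 + 9/5*e1 + 2*e2 + 1/3*e12.
Distribute q over r term by term (generator squares from the signature, products reordered to ascending indices): (4/5)*r = -9/5 + 36/25*e1 + 8/5*e2 + 4/15*e12; (3/4*e1)*r = -27/20 - 27/16*e1 - 1/4*e2 + 3/2*e12; (2/3*e2)*r = -4/3 + 2/9*e1 - 3/2*e2 - 6/5*e12; (-9*e12)*r = 3 + 18*e1 - 81/5*e2 + 81/4*e12.
Sum: -89/60 + 64709/3600*e1 - 327/20*e2 + 1249/60*e12; translating back through the correspondence:
Answer: -89/60 + 64709/3600*i - 327/20*j + 1249/60*k


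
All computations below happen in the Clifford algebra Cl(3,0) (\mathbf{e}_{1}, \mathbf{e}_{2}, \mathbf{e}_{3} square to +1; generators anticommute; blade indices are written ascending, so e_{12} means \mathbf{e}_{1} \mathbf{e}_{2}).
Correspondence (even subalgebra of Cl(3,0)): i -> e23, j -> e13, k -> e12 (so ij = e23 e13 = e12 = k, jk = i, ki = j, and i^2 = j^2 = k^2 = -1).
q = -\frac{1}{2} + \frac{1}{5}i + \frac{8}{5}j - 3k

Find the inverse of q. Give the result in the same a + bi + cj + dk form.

In blades: q = -\frac{1}{2} - 3 e_{12} + \frac{8}{5} e_{13} + \frac{1}{5} e_{23}.
With qbar = -\frac{1}{2} + 3 e_{12} - \frac{8}{5} e_{13} - \frac{1}{5} e_{23} (scalar fixed, mapped units negated), q qbar = \frac{237}{20} (the sum of squared coefficients), so q^-1 = qbar / (\frac{237}{20}) = -\frac{10}{237} + \frac{20}{79} e_{12} - \frac{32}{237} e_{13} - \frac{4}{237} e_{23}; translating back:
Answer: -\frac{10}{237} - \frac{4}{237}i - \frac{32}{237}j + \frac{20}{79}k


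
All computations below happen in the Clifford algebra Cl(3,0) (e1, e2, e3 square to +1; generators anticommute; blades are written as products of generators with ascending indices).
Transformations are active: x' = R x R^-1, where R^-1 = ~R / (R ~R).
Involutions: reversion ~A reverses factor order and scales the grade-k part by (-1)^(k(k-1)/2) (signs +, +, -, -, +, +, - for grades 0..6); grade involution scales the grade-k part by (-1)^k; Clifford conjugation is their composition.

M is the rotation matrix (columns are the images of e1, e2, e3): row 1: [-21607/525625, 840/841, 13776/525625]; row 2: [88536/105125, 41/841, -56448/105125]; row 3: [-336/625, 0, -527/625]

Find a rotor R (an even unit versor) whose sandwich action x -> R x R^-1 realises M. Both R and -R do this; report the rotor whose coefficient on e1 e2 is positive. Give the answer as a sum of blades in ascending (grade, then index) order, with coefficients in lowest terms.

Method: write R = a + b12*e1 e2 + b13*e1 e3 + b23*e2 e3 with a^2 + b12^2 + b13^2 + b23^2 = 1 (so R^-1 = ~R). Expanding the columns R e_j ~R gives tr M = 4a^2 - 1 and, from the antisymmetric part, M21 - M12 = -4a*b12, M13 - M31 = 4a*b13, M32 - M23 = -4a*b23.
Here tr M = -439189/525625, so a^2 = (1 + tr M)/4 = 21609/525625 and a = ±147/725. Taking a = 147/725: M21 - M12 = -16464/105125, M13 - M31 = 296352/525625, M32 - M23 = 56448/105125, giving b12 = 28/145, b13 = 504/725, b23 = -96/145, i.e. R = 147/725 + 28/145*e1 e2 + 504/725*e1 e3 - 96/145*e2 e3.
Its e1 e2 coefficient is already positive.
Answer: 147/725 + 28/145*e1 e2 + 504/725*e1 e3 - 96/145*e2 e3. Note: both R and -R realise this M (trace -439189/525625); the covering map identifies them, and the e1 e2-coefficient sign is the tie-breaker.


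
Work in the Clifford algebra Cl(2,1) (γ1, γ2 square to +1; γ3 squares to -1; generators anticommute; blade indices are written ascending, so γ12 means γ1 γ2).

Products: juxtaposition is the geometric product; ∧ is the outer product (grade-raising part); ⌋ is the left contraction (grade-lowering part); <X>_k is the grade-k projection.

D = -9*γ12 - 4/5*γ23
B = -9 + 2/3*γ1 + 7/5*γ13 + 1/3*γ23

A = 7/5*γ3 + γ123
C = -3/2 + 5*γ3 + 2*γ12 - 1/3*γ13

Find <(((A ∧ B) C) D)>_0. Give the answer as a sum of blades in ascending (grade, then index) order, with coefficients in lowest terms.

step 1: -63/5*γ3 - 14/15*γ13 - 9*γ123
step 2: 2849/45 + 133/15*γ1 - 3*γ2 + 369/10*γ3 + 45*γ12 + 7/5*γ13 - 28/15*γ23 - 117/10*γ123
step 3: 30487/75 - 441/25*γ1 - 2733/25*γ2 - 1029/10*γ3 - 14273/25*γ12 - 264/5*γ13 - 14231/225*γ23 - 50879/150*γ123
step 4: 30487/75
Answer: 30487/75


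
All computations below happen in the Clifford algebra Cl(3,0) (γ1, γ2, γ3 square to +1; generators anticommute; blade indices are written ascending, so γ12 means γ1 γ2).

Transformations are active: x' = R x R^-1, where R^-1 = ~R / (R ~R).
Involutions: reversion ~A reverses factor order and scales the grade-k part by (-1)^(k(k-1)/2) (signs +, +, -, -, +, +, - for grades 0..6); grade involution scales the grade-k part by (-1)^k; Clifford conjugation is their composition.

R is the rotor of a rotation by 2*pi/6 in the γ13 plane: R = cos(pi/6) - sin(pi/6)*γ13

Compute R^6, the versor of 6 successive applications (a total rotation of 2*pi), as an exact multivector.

Half-angle bookkeeping: 6 applications in γ13 add up to rotor phase 6*pi/6 = pi, so R^6 = cos(pi) - sin(pi)*γ13.
cos(pi) = -1 and sin(pi) = 0, so R^6 = -1. The total rotation 2*pi is 1 full turn, so every vector returns to itself, yet the rotor is -1, on the OTHER sheet of the double cover (an odd number of 2*pi turns).
Answer: -1


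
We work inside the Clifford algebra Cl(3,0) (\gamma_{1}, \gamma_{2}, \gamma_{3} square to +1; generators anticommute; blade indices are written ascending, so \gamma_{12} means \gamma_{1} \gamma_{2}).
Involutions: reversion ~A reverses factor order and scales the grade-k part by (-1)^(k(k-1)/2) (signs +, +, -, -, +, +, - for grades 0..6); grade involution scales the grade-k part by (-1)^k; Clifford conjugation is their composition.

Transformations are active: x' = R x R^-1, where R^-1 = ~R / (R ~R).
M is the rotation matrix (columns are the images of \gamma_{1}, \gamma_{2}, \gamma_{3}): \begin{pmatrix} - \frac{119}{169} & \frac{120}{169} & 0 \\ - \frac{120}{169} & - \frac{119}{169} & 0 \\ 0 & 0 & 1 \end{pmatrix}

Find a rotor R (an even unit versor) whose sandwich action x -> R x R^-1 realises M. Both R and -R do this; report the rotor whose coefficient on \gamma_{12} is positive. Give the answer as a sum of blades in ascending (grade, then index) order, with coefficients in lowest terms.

Method: write R = a + b12*\gamma_{12} + b13*\gamma_{13} + b23*\gamma_{23} with a^2 + b12^2 + b13^2 + b23^2 = 1 (so R^-1 = ~R). Expanding the columns R e_j ~R gives tr M = 4a^2 - 1 and, from the antisymmetric part, M21 - M12 = -4a*b12, M13 - M31 = 4a*b13, M32 - M23 = -4a*b23.
Here tr M = -\frac{69}{169}, so a^2 = (1 + tr M)/4 = \frac{25}{169} and a = ±\frac{5}{13}. Taking a = \frac{5}{13}: M21 - M12 = -\frac{240}{169}, M13 - M31 = 0, M32 - M23 = 0, giving b12 = \frac{12}{13}, b13 = 0, b23 = 0, i.e. R = \frac{5}{13} + \frac{12}{13} \gamma_{12}.
Its \gamma_{12} coefficient is already positive.
Answer: \frac{5}{13} + \frac{12}{13} \gamma_{12}. Sheet selection: the two-to-one cover makes ±R indistinguishable at the matrix level (trace -\frac{69}{169}), so uniqueness comes from the required sign on \gamma_{12}.


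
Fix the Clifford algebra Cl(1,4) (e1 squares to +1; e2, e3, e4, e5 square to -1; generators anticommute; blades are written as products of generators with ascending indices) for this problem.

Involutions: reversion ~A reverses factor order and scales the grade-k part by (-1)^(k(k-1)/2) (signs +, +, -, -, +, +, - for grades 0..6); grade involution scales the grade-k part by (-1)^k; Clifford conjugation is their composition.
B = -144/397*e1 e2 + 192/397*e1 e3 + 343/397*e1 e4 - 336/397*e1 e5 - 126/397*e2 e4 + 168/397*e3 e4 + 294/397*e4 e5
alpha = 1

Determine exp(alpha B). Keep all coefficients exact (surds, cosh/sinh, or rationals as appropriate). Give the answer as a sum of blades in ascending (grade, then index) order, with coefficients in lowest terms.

B^2 term by term: the squares give (-144/397)^2*(e1 e2)^2 + (192/397)^2*(e1 e3)^2 + (343/397)^2*(e1 e4)^2 + (-336/397)^2*(e1 e5)^2 + (-126/397)^2*(e2 e4)^2 + (168/397)^2*(e3 e4)^2 + (294/397)^2*(e4 e5)^2 = 20736/157609*(+1) + 36864/157609*(+1) + 117649/157609*(+1) + 112896/157609*(+1) + 15876/157609*(-1) + 28224/157609*(-1) + 86436/157609*(-1) = 1 (each basis 2-blade squares to minus the product of its generators' squares); cross terms between blades sharing an index anticommute and cancel; the commuting (index-disjoint) pairs give grade-4 terms 2*c*c'*(blade product), which cancel blade by blade — e1 e2 e3 e4: -48384/157609 + 48384/157609 = 0; e1 e2 e4 e5: -84672/157609 + 84672/157609 = 0; e1 e3 e4 e5: 112896/157609 - 112896/157609 = 0 — confirming B is simple. So B^2 = 1.
B^2 = 1 — a positive square means the series sums to a boost: l = 1, alpha*l = 1, so exp(alpha B) = cosh(1) + (sinh(1)/1)*B = cosh(1) + (sinh(1))*B.
Answer: cosh(1) - 144*sinh(1)/397*e1 e2 + 192*sinh(1)/397*e1 e3 + 343*sinh(1)/397*e1 e4 - 336*sinh(1)/397*e1 e5 - 126*sinh(1)/397*e2 e4 + 168*sinh(1)/397*e3 e4 + 294*sinh(1)/397*e4 e5


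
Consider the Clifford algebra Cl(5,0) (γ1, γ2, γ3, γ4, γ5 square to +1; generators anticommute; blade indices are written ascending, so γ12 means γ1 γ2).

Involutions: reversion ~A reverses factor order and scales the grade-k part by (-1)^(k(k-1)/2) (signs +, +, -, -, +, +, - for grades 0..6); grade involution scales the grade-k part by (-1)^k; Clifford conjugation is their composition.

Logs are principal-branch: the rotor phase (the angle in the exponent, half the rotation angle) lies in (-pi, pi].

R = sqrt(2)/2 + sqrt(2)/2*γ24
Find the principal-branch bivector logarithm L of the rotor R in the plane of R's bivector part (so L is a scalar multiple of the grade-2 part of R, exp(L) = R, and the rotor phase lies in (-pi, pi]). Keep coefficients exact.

The scalar part of R is sqrt(2)/2, which pins the rotor phase on the principal branch; dividing the bivector part by the sine of that phase recovers the unit plane, and L is the phase times that plane.
Concretely: cos(phase) = sqrt(2)/2 gives phase = ±pi/4, and since phase/sin(phase) is even the sign is immaterial: L = (phase/sin(phase)) * <R>_2 = (sqrt(2)*pi/4) * <R>_2.
Answer: pi/4*γ24


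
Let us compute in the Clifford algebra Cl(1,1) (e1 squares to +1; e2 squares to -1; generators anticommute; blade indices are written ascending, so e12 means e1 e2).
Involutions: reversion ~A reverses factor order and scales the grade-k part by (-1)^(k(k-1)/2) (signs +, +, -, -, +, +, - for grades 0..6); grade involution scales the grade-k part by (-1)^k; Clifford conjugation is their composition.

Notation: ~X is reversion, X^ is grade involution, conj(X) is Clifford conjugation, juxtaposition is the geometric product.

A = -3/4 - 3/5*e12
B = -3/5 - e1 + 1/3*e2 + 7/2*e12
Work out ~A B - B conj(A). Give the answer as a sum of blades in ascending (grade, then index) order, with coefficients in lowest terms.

first term: 51/20 + 11/20*e1 + 7/20*e2 - 597/200*e12
second term: 51/20 + 19/20*e1 - 17/20*e2 - 597/200*e12
Answer: -2/5*e1 + 6/5*e2


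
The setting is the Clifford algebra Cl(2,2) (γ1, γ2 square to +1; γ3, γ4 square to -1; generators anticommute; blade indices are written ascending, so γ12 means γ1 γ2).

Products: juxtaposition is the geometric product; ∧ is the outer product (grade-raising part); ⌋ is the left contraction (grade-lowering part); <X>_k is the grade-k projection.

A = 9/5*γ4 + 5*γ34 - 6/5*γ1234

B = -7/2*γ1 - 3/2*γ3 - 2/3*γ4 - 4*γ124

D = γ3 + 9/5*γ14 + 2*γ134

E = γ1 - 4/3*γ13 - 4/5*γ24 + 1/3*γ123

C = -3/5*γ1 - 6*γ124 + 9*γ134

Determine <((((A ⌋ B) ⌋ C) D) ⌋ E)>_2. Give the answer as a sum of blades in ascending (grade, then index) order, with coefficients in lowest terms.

step 1: 6/5 + 36/5*γ12
step 2: -18/25*γ1 + 216/5*γ4 - 36/5*γ124 + 54/5*γ134
step 3: -108/5 + 1944/25*γ1 + 324/25*γ2 - 486/25*γ3 - 162/125*γ4 - 2178/25*γ13 + 54/5*γ14 - 72/5*γ23 - 1116/25*γ34 + 36/5*γ1234
step 4: 4848/25 - 12/25*γ1 + 18798/625*γ2 - 2592/25*γ3 - 1296/125*γ4 + 162/25*γ12 + 612/25*γ13 + 648/25*γ23 + 432/25*γ24 - 36/5*γ123
step 5: 162/25*γ12 + 612/25*γ13 + 648/25*γ23 + 432/25*γ24
Answer: 162/25*γ12 + 612/25*γ13 + 648/25*γ23 + 432/25*γ24


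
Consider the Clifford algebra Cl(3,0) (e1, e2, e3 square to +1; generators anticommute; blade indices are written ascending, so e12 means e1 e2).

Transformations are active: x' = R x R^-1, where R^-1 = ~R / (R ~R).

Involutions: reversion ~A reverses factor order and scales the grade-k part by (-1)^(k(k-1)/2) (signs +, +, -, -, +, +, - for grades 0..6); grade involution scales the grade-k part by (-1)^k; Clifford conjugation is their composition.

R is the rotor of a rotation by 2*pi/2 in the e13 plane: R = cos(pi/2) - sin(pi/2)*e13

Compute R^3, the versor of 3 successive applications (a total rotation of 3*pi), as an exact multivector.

Rotor phase runs at HALF the rotation angle; powers of one rotor simply add phase, so after 3 steps in e13 the phase is 3*pi/2 = 3*pi/2 and R^3 = cos(3*pi/2) - sin(3*pi/2)*e13.
cos(3*pi/2) = 0 and sin(3*pi/2) = -1, so R^3 = e13. The net rotation is 1*pi (after discarding 1 full turn, each of which contributes a factor -1 to the rotor); the rotor keeps the half-angle phase exactly.
Answer: e13


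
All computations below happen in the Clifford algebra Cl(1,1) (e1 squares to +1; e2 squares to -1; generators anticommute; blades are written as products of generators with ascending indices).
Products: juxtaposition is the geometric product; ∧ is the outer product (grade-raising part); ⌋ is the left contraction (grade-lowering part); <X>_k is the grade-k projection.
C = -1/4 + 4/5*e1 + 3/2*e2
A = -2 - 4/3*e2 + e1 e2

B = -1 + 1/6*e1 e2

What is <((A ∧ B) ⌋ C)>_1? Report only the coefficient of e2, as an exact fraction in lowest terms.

step 1: 2 + 4/3*e2 - 4/3*e1 e2
step 2: -5/2 + 8/5*e1 + 3*e2
step 3: 8/5*e1 + 3*e2
Answer: 3


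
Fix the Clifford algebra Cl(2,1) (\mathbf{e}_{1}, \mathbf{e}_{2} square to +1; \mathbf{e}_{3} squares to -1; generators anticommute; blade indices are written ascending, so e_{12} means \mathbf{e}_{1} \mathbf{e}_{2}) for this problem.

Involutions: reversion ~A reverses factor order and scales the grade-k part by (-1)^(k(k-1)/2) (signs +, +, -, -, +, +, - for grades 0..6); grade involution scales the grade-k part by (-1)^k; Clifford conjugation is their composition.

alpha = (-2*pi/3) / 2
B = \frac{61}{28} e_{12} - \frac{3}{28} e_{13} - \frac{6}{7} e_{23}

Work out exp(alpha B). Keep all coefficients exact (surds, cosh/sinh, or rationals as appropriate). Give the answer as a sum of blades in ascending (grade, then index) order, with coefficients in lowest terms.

B^2 term by term: the squares give (\frac{61}{28})^2*(e_{12})^2 + (-\frac{3}{28})^2*(e_{13})^2 + (-\frac{6}{7})^2*(e_{23})^2 = \frac{3721}{784}*(-1) + \frac{9}{784}*(+1) + \frac{36}{49}*(+1) = -4 (each basis 2-blade squares to minus the product of its generators' squares); cross terms between blades sharing an index anticommute and cancel. So B^2 = -4.
B^2 = -4 — a negative square means the series sums to a rotation: l = 2, alpha*l = - \frac{2 \pi}{3}, so exp(alpha B) = cos(- \frac{2 \pi}{3}) + (sin(- \frac{2 \pi}{3})/2)*B = - \frac{1}{2} + (- \frac{\sqrt{3}}{4})*B.
Answer: - \frac{1}{2} - \frac{61 \sqrt{3}}{112} e_{12} + \frac{3 \sqrt{3}}{112} e_{13} + \frac{3 \sqrt{3}}{14} e_{23}


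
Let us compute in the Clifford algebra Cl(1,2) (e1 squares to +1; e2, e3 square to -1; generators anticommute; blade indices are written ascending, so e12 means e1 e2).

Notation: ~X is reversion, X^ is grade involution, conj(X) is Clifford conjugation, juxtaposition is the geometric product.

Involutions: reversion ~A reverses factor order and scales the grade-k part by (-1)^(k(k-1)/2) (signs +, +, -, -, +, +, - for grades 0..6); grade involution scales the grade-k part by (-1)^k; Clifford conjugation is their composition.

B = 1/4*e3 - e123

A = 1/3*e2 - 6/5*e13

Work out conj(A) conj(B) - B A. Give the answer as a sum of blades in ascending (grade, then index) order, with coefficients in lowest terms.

first term: 3/10*e1 + 6/5*e2 + 1/3*e13 + 1/12*e23
second term: -3/10*e1 - 6/5*e2 - 1/3*e13 - 1/12*e23
Answer: 3/5*e1 + 12/5*e2 + 2/3*e13 + 1/6*e23


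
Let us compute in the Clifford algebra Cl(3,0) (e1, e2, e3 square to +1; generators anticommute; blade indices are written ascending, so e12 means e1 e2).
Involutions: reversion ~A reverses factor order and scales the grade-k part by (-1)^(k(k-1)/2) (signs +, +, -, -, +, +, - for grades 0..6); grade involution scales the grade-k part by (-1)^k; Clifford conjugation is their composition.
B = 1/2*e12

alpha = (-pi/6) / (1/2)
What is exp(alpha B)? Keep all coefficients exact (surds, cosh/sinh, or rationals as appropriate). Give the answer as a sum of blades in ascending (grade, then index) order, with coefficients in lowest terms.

B^2 = (1/2)^2*(e12)^2 = 1/4*(-1) = -1/4 (a basis 2-blade squares to minus the product of its generators' squares).
B^2 = -1/4 — B^2 < 0, so the exponential closes trigonometrically: l = 1/2, alpha*l = -pi/6, so exp(alpha B) = cos(-pi/6) + (sin(-pi/6)/(1/2))*B = sqrt(3)/2 + (-1)*B.
Answer: sqrt(3)/2 - 1/2*e12


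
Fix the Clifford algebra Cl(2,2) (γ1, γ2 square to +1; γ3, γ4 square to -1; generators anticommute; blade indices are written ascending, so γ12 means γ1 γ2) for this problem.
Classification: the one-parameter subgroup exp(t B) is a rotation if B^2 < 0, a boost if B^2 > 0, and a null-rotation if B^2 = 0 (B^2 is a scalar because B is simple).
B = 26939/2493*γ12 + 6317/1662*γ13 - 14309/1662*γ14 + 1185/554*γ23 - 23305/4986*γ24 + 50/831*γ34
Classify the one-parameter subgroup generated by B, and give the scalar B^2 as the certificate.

B^2 term by term: the squares give (26939/2493)^2*(γ12)^2 + (6317/1662)^2*(γ13)^2 + (-14309/1662)^2*(γ14)^2 + (1185/554)^2*(γ23)^2 + (-23305/4986)^2*(γ24)^2 + (50/831)^2*(γ34)^2 = 725709721/6215049*(-1) + 39904489/2762244*(+1) + 204747481/2762244*(+1) + 1404225/306916*(+1) + 543123025/24860196*(+1) + 2500/690561*(-1) = -16/9 (each basis 2-blade squares to minus the product of its generators' squares); cross terms between blades sharing an index anticommute and cancel; the commuting (index-disjoint) pairs give grade-4 terms 2*c*c'*(blade product), which cancel blade by blade — γ1234: 2693900/2071683 + 147217685/4143366 - 5652055/153458 = 0 — confirming B is simple. So B^2 = -16/9.
Answer: rotation, certificate B^2 = -16/9. Check the certificate: B^2 = -16/9, and that sign is decisive whatever form B takes.


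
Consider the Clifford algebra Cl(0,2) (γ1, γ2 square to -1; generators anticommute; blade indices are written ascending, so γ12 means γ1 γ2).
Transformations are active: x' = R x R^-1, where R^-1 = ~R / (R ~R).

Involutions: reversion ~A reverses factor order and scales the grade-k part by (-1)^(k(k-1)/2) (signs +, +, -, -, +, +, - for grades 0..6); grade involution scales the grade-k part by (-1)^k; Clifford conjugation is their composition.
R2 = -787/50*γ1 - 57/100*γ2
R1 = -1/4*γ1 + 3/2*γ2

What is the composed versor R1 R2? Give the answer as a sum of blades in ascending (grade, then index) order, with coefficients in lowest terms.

Distribute over the terms of R1 (each basis-blade product reordered to ascending indices, repeated generators contracted through their squares):
(-1/4*γ1) R2 = -787/200 + 57/400*γ12
(3/2*γ2) R2 = 171/200 + 2361/100*γ12
Summing the partial products and collecting blades:
Answer: -77/25 + 9501/400*γ12


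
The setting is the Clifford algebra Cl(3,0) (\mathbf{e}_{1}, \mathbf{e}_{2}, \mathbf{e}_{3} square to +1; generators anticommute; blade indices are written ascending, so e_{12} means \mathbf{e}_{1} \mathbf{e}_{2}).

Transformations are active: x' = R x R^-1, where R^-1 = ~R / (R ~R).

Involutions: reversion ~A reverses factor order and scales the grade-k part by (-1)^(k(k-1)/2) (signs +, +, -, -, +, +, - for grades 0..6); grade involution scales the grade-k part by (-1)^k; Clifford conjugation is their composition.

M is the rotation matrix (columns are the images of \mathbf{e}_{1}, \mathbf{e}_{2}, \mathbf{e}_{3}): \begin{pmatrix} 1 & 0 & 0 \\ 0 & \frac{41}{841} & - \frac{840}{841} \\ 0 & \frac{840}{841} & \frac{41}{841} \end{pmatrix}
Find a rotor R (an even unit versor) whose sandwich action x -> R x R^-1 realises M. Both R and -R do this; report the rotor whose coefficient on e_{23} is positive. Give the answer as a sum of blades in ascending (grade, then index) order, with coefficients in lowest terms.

Method: write R = a + b12*e_{12} + b13*e_{13} + b23*e_{23} with a^2 + b12^2 + b13^2 + b23^2 = 1 (so R^-1 = ~R). Expanding the columns R e_j ~R gives tr M = 4a^2 - 1 and, from the antisymmetric part, M21 - M12 = -4a*b12, M13 - M31 = 4a*b13, M32 - M23 = -4a*b23.
Here tr M = \frac{923}{841}, so a^2 = (1 + tr M)/4 = \frac{441}{841} and a = ±\frac{21}{29}. Taking a = \frac{21}{29}: M21 - M12 = 0, M13 - M31 = 0, M32 - M23 = \frac{1680}{841}, giving b12 = 0, b13 = 0, b23 = -\frac{20}{29}, i.e. R = \frac{21}{29} - \frac{20}{29} e_{23}.
Its e_{23} coefficient is negative, so report the other preimage -R.
Answer: -\frac{21}{29} + \frac{20}{29} e_{23}. Why the constraint matters: R and -R act identically through the sandwich — M has trace \frac{923}{841} either way — so only the sign condition on e_{23} picks one of the two preimages.


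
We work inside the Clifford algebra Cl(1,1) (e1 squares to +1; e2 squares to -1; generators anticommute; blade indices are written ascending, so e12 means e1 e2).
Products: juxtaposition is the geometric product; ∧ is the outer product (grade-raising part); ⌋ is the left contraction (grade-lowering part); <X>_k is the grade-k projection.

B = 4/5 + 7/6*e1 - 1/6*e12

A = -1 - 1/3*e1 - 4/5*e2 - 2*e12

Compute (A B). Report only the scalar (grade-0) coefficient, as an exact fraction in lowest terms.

step 1: -77/90 - 13/10*e1 + 787/450*e2 - 1/2*e12
Answer: -77/90


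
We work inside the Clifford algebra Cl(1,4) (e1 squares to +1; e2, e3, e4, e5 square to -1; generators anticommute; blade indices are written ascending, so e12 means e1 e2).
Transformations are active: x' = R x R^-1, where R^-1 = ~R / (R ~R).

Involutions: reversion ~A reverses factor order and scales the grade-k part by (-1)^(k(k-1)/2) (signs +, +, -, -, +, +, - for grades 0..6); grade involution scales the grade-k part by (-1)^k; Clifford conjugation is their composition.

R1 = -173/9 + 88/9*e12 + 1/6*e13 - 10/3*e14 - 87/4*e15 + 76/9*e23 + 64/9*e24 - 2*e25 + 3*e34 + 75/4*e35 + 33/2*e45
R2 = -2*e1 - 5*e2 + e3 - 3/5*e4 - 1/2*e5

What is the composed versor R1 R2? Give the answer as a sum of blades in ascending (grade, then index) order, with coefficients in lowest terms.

Distribute over the terms of R2 (each basis-blade product reordered to ascending indices, repeated generators contracted through their squares):
R1 (-2*e1) = 346/9*e1 + 176/9*e2 + 1/3*e3 - 20/3*e4 - 87/2*e5 - 152/9*e123 - 128/9*e124 + 4*e125 - 6*e134 - 75/2*e135 - 33*e145
R1 (-5*e2) = 440/9*e1 + 865/9*e2 - 380/9*e3 - 320/9*e4 + 10*e5 + 5/6*e123 - 50/3*e124 - 435/4*e125 - 15*e234 - 375/4*e235 - 165/2*e245
R1 (e3) = -1/6*e1 - 76/9*e2 - 173/9*e3 + 3*e4 + 75/4*e5 + 88/9*e123 + 10/3*e134 + 87/4*e135 - 64/9*e234 + 2*e235 + 33/2*e345
R1 (-3/5*e4) = -2*e1 + 64/15*e2 + 9/5*e3 + 173/15*e4 - 99/10*e5 - 88/15*e124 - 1/10*e134 - 261/20*e145 - 76/15*e234 - 6/5*e245 + 45/4*e345
R1 (-1/2*e5) = -87/8*e1 - e2 + 75/8*e3 + 33/4*e4 + 173/18*e5 - 44/9*e125 - 1/12*e135 + 5/3*e145 - 38/9*e235 - 32/9*e245 - 3/2*e345
Summing the partial products and collecting blades:
Answer: 1783/24*e1 + 4972/45*e2 - 17977/360*e3 - 3499/180*e4 - 2707/180*e5 - 113/18*e123 - 1654/45*e124 - 3947/36*e125 - 83/30*e134 - 95/6*e135 - 2663/60*e145 - 1223/45*e234 - 3455/36*e235 - 7853/90*e245 + 105/4*e345


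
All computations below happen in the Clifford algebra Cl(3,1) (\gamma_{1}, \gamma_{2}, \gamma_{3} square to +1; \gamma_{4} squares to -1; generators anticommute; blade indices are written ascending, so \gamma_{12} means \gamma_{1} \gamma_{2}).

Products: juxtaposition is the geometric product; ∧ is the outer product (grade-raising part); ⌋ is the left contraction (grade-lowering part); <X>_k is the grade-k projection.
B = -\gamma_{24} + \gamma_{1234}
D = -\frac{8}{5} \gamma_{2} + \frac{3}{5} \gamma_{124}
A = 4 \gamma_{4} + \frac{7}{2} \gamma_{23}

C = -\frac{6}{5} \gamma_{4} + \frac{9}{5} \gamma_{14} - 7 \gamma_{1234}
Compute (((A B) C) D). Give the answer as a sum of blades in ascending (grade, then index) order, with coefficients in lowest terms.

step 1: -4 \gamma_{2} - \frac{7}{2} \gamma_{14} + \frac{7}{2} \gamma_{34} + 4 \gamma_{123}
step 2: -\frac{63}{10} - \frac{21}{5} \gamma_{1} + \frac{21}{5} \gamma_{3} + 28 \gamma_{4} - \frac{49}{2} \gamma_{12} - \frac{63}{10} \gamma_{13} + \frac{49}{2} \gamma_{23} + \frac{24}{5} \gamma_{24} + \frac{36}{5} \gamma_{124} - 28 \gamma_{134} + \frac{36}{5} \gamma_{234} - \frac{24}{5} \gamma_{1234}
step 3: \frac{108}{25} + \frac{1052}{25} \gamma_{1} + \frac{252}{25} \gamma_{2} + \frac{908}{25} \gamma_{3} + \frac{1119}{50} \gamma_{4} - \frac{252}{25} \gamma_{12} + \frac{108}{25} \gamma_{13} + \frac{288}{25} \gamma_{14} + \frac{588}{25} \gamma_{23} + \frac{1057}{25} \gamma_{24} - \frac{288}{25} \gamma_{34} - \frac{252}{25} \gamma_{123} - \frac{189}{50} \gamma_{124} - \frac{351}{50} \gamma_{134} - \frac{189}{50} \gamma_{234} + \frac{1183}{25} \gamma_{1234}
Answer: \frac{108}{25} + \frac{1052}{25} \gamma_{1} + \frac{252}{25} \gamma_{2} + \frac{908}{25} \gamma_{3} + \frac{1119}{50} \gamma_{4} - \frac{252}{25} \gamma_{12} + \frac{108}{25} \gamma_{13} + \frac{288}{25} \gamma_{14} + \frac{588}{25} \gamma_{23} + \frac{1057}{25} \gamma_{24} - \frac{288}{25} \gamma_{34} - \frac{252}{25} \gamma_{123} - \frac{189}{50} \gamma_{124} - \frac{351}{50} \gamma_{134} - \frac{189}{50} \gamma_{234} + \frac{1183}{25} \gamma_{1234}


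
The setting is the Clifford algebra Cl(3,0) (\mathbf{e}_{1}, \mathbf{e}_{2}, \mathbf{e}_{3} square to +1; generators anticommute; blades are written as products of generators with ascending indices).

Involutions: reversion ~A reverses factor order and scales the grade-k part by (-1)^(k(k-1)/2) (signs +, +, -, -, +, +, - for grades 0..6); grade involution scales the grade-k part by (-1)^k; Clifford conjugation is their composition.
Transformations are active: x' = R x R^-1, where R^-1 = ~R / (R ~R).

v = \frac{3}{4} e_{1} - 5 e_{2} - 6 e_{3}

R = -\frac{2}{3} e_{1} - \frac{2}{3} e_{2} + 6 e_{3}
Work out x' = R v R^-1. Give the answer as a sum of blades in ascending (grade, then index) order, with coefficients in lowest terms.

~R = -\frac{2}{3} e_{1} - \frac{2}{3} e_{2} + 6 e_{3}, and R ~R = \frac{332}{9}, so R^-1 = ~R / (\frac{332}{9}).
R v = -\frac{199}{6} + \frac{23}{6} e_{1} e_{2} - \frac{1}{2} e_{1} e_{3} + 34 e_{2} e_{3}
Answer: \frac{149}{332} e_{1} + \frac{1029}{166} e_{2} - \frac{795}{166} e_{3}


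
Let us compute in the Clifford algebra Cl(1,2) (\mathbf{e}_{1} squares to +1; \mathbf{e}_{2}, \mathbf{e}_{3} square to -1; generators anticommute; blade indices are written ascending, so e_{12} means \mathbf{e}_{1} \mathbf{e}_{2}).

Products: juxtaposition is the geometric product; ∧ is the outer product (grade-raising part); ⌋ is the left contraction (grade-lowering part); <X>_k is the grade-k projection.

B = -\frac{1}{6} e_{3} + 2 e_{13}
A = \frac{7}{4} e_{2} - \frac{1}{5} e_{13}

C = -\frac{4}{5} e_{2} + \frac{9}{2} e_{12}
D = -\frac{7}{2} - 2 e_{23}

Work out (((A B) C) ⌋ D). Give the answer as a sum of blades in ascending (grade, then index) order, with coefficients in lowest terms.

step 1: -\frac{2}{5} - \frac{1}{30} e_{1} - \frac{7}{24} e_{23} - \frac{7}{2} e_{123}
step 2: \frac{17}{100} e_{2} - \frac{931}{60} e_{3} - \frac{133}{75} e_{12} + \frac{119}{80} e_{13}
step 3: \frac{931}{30} e_{2} + \frac{17}{50} e_{3}
Answer: \frac{931}{30} e_{2} + \frac{17}{50} e_{3}


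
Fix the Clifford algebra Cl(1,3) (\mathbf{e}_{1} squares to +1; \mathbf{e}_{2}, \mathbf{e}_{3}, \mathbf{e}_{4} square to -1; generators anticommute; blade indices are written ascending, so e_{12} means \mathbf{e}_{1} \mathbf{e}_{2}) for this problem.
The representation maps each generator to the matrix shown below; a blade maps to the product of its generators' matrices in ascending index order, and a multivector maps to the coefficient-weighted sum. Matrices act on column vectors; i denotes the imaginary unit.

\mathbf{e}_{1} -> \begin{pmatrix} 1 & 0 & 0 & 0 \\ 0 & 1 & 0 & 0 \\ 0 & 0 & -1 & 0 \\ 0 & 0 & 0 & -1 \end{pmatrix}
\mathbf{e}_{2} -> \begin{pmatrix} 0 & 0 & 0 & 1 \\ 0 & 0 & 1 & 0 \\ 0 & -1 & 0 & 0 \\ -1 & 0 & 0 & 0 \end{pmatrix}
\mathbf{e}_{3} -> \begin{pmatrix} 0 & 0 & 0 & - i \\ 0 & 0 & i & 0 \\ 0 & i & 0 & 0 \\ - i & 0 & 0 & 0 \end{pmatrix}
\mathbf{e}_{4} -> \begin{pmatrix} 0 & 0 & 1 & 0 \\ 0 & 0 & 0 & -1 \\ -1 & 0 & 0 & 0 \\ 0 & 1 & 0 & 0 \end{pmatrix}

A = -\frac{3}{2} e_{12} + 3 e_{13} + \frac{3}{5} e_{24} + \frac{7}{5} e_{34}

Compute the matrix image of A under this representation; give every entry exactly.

Bivector images (products of the table entries): rho(e_{12}) = rho(\mathbf{e}_{1})rho(\mathbf{e}_{2}) = \begin{pmatrix} 0 & 0 & 0 & 1 \\ 0 & 0 & 1 & 0 \\ 0 & 1 & 0 & 0 \\ 1 & 0 & 0 & 0 \end{pmatrix}; rho(e_{13}) = rho(\mathbf{e}_{1})rho(\mathbf{e}_{3}) = \begin{pmatrix} 0 & 0 & 0 & - i \\ 0 & 0 & i & 0 \\ 0 & - i & 0 & 0 \\ i & 0 & 0 & 0 \end{pmatrix}; rho(e_{24}) = rho(\mathbf{e}_{2})rho(\mathbf{e}_{4}) = \begin{pmatrix} 0 & 1 & 0 & 0 \\ -1 & 0 & 0 & 0 \\ 0 & 0 & 0 & 1 \\ 0 & 0 & -1 & 0 \end{pmatrix}; rho(e_{34}) = rho(\mathbf{e}_{3})rho(\mathbf{e}_{4}) = \begin{pmatrix} 0 & - i & 0 & 0 \\ - i & 0 & 0 & 0 \\ 0 & 0 & 0 & - i \\ 0 & 0 & - i & 0 \end{pmatrix}.
M = (-\frac{3}{2})*rho(e_{12}) + (3)*rho(e_{13}) + (\frac{3}{5})*rho(e_{24}) + (\frac{7}{5})*rho(e_{34}), summed entrywise:
Answer: \begin{pmatrix} 0 & \frac{3}{5} - \frac{7 i}{5} & 0 & - \frac{3}{2} - 3 i \\ - \frac{3}{5} - \frac{7 i}{5} & 0 & - \frac{3}{2} + 3 i & 0 \\ 0 & - \frac{3}{2} - 3 i & 0 & \frac{3}{5} - \frac{7 i}{5} \\ - \frac{3}{2} + 3 i & 0 & - \frac{3}{5} - \frac{7 i}{5} & 0 \end{pmatrix}


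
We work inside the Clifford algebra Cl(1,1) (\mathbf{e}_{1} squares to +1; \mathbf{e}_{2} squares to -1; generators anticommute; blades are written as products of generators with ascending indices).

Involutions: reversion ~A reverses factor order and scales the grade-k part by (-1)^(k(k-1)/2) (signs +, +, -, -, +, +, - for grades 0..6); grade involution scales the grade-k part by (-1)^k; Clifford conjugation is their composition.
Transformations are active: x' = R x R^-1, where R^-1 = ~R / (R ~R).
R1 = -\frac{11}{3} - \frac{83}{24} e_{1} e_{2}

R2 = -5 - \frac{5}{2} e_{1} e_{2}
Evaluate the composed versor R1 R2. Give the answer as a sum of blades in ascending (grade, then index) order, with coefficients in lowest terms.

Distribute over the terms of R1 (each basis-blade product reordered to ascending indices, repeated generators contracted through their squares):
(-\frac{11}{3}) R2 = \frac{55}{3} + \frac{55}{6} e_{1} e_{2}
(-\frac{83}{24} e_{1} e_{2}) R2 = \frac{415}{48} + \frac{415}{24} e_{1} e_{2}
Summing the partial products and collecting blades:
Answer: \frac{1295}{48} + \frac{635}{24} e_{1} e_{2}
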